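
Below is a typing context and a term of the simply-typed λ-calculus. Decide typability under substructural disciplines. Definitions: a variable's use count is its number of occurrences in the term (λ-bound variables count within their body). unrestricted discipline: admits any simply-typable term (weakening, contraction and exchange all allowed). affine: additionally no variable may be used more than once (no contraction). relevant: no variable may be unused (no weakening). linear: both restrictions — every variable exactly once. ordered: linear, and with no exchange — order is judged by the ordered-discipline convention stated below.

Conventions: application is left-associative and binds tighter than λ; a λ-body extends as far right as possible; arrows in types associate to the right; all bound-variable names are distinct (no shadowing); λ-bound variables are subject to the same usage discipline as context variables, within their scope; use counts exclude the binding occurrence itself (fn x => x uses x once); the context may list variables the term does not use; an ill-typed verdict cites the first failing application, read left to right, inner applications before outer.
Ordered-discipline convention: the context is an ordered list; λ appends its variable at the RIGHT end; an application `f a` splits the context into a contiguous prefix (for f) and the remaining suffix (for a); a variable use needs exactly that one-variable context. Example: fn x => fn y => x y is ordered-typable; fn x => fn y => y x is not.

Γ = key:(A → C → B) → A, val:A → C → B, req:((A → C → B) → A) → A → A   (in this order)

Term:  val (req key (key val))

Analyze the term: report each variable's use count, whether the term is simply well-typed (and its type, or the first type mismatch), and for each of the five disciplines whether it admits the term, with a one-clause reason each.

use counts: key ×2; val ×2; req ×1
uses in reading order: val, req, key, key, val
typing: the term checks, with type C → B
ordered: ✗ — uses contraction: key ×2, val ×2
linear: ✗ — uses contraction: key ×2, val ×2
affine: ✗ — uses contraction: key ×2, val ×2
relevant: ✓ — at least one use each (key, val, req)
unrestricted: ✓ — well-typed at C → B; no restrictions here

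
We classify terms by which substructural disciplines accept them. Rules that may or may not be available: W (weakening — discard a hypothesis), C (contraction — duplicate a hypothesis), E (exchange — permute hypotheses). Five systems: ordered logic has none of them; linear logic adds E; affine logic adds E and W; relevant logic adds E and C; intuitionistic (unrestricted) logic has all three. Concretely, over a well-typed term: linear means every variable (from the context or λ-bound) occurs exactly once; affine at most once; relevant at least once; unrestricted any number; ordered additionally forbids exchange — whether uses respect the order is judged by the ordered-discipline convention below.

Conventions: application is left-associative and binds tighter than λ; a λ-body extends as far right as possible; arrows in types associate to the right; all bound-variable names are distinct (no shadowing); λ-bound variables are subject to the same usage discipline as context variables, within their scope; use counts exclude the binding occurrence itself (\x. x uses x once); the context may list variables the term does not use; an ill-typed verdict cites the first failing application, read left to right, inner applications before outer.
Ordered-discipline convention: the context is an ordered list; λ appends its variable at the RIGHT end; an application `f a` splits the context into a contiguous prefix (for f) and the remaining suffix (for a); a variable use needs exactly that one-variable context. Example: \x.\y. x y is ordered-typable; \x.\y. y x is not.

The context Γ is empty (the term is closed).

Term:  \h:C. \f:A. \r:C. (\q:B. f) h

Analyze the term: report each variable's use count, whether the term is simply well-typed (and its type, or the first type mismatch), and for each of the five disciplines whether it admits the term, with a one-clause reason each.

use counts: h [bound]: 1; f [bound]: 1; r [bound]: 0; q [bound]: 0
left-to-right use order: f, h
typing: ill-typed: an application expects B but receives C
ordered: ✗, not simply typable
linear: ✗, fails simple typing
affine: ✗, a type mismatch blocks all five
relevant: ✗, the type mismatch rejects it
unrestricted: ✗, not simply typable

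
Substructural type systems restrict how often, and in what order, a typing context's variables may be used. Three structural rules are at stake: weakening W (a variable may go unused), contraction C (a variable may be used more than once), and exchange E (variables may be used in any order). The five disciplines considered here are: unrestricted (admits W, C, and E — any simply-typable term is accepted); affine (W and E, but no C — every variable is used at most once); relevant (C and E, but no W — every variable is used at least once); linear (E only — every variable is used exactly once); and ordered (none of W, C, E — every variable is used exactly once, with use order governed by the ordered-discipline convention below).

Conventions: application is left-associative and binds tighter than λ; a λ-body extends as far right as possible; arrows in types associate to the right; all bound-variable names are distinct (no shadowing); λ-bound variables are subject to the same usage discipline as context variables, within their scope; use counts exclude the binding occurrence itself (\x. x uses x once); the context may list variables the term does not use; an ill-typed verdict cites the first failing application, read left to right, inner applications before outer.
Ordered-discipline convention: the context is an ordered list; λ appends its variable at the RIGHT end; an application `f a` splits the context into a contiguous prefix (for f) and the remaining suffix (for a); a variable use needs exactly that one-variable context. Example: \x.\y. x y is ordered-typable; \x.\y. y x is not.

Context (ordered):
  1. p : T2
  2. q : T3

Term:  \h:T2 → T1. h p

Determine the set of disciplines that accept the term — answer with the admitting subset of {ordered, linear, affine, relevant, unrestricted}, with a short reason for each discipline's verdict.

admitted by: affine, unrestricted
usage: p: 1×; q: 0×; h (bound): 1×
use order (left to right): h, p
typing: well-typed at (T2 → T1) → T1
ordered: ✗, needs weakening: q unused
linear: ✗, needs weakening: q unused
affine: ✓, at most one use each (p, q, h)
relevant: ✗, needs weakening: q unused
unrestricted: ✓, simply typable at (T2 → T1) → T1; W, C, E all held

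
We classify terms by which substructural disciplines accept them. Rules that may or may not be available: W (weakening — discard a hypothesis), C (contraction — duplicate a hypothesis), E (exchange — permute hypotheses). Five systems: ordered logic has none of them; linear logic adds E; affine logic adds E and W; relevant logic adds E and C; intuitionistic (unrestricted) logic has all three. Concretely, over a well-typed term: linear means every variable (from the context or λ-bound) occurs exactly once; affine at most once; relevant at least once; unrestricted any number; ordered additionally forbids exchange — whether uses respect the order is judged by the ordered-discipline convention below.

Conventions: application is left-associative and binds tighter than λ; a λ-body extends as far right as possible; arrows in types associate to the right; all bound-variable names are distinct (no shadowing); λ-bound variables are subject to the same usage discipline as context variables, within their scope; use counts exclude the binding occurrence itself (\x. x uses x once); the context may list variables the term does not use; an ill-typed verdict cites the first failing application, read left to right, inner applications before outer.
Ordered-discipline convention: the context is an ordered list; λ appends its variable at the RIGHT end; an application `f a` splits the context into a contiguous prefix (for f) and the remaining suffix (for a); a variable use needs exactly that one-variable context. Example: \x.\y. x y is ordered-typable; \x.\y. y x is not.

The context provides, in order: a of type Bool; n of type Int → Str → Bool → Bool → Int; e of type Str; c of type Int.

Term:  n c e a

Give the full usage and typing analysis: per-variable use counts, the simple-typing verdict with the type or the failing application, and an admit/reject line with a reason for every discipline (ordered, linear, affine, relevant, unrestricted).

counts: a ×1; n ×1; e ×1; c ×1
left-to-right use order: n, c, e, a
typing: ✓ — Bool → Int
ordered: ✗ — use order n, c, e, a needs exchange
linear: ✓ — a, n, e, c: one use apiece
affine: ✓ — at most one use each (a, n, e, c)
relevant: ✓ — a, n, e, c: all used, weakening unneeded
unrestricted: ✓ — simply typable at Bool → Int; W, C, E all held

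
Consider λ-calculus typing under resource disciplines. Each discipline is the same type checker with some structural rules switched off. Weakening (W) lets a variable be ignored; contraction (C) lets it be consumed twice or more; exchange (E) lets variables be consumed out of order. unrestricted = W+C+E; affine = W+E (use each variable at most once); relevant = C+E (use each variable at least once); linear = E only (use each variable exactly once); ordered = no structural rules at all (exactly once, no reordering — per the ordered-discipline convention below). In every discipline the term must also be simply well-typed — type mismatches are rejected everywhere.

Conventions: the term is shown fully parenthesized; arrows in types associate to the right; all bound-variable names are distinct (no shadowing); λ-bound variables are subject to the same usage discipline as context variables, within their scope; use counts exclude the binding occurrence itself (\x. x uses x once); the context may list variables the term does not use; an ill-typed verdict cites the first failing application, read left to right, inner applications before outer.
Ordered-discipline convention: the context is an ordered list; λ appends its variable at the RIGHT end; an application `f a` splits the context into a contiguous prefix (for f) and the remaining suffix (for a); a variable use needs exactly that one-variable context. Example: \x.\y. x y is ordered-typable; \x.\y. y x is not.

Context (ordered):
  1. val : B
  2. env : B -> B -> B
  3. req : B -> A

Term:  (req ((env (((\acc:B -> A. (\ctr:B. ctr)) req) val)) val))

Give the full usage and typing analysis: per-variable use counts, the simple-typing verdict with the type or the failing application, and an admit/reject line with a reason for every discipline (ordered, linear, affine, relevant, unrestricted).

variable uses: val: 2×, env: 1×, req: 2×, acc (λ-bound): 0×, ctr (λ-bound): 1×
use order (left to right): req, env, ctr, req, val, val
typing: well-typed at A
ordered: ✗ — needs contraction — val ×2, req ×2; acc never used (weakening)
linear: ✗ — needs contraction — val ×2, req ×2; acc never used (weakening)
affine: ✗ — needs contraction — val ×2, req ×2
relevant: ✗ — acc never used (weakening)
unrestricted: ✓ — well-typed at A; no restrictions here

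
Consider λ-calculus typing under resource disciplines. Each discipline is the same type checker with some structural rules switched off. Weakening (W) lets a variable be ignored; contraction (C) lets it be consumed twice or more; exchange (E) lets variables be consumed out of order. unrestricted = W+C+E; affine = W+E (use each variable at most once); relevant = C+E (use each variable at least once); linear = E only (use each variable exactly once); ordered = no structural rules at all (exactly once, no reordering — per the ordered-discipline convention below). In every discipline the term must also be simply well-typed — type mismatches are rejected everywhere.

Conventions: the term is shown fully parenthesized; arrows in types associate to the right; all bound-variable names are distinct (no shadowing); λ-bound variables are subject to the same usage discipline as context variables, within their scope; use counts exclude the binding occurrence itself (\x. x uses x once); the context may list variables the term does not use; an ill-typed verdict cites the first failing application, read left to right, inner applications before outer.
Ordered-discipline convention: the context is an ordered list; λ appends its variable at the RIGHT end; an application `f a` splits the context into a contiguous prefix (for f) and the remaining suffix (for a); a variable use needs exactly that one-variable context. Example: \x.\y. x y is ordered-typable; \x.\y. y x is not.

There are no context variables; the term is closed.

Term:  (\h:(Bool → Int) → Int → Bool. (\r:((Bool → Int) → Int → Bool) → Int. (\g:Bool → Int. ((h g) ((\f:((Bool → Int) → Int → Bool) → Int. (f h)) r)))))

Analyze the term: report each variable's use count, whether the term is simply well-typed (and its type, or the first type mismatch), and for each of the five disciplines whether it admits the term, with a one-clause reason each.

use counts: h (λ-bound): 2, r (λ-bound): 1, g (λ-bound): 1, f (λ-bound): 1
use order (left to right): h, g, f, h, r
typing: well-typed at ((Bool → Int) → Int → Bool) → (((Bool → Int) → Int → Bool) → Int) → (Bool → Int) → Bool
ordered: ✗, uses contraction: h ×2
linear: ✗, uses contraction: h ×2
affine: ✗, uses contraction: h ×2
relevant: ✓, at least one use each (h, r, g, f)
unrestricted: ✓, typability at ((Bool → Int) → Int → Bool) → (((Bool → Int) → Int → Bool) → Int) → (Bool → Int) → Bool is all that's needed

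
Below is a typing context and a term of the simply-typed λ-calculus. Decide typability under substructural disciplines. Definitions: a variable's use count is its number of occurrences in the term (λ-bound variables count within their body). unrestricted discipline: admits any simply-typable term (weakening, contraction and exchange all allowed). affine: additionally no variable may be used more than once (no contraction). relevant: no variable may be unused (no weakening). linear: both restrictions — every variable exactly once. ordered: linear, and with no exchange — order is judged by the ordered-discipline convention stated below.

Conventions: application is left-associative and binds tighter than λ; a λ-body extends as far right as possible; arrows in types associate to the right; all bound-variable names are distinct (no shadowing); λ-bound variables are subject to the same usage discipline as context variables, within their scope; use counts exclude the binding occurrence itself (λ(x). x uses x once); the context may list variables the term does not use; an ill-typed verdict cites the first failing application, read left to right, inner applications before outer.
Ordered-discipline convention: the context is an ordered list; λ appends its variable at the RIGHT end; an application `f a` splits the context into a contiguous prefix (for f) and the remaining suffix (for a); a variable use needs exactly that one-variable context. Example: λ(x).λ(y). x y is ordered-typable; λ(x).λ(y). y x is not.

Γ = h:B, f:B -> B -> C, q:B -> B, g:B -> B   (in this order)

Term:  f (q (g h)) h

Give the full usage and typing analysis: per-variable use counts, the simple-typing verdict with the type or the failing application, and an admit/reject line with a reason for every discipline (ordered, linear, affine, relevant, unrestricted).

use counts: h=2, f=1, q=1, g=1
left-to-right use order: f, q, g, h, h
typing: ✓ — C
ordered: ✗, needs contraction — h ×2
linear: ✗, needs contraction — h ×2
affine: ✗, needs contraction — h ×2
relevant: ✓, at least one use each (h, f, q, g)
unrestricted: ✓, simply typable at C; W, C, E all held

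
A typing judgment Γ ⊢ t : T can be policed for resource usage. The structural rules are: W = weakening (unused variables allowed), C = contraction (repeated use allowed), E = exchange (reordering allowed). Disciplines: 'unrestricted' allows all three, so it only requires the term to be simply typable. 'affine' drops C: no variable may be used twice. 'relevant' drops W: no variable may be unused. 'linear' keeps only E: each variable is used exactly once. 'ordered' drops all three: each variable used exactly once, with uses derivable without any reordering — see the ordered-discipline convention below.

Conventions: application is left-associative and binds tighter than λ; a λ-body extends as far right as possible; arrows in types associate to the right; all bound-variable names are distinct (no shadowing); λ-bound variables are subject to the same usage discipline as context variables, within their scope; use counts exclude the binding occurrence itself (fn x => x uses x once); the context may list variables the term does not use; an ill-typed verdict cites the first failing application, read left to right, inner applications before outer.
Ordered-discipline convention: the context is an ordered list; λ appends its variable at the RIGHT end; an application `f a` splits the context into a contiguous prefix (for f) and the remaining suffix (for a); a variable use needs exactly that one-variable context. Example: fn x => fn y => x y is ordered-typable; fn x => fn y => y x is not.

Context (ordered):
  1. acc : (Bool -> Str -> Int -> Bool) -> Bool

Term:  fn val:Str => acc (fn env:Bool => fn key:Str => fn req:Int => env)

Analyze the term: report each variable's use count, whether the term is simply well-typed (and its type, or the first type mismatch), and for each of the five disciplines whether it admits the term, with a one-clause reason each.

use counts: acc ×1; val (bound) ×0; env (bound) ×1; key (bound) ×0; req (bound) ×0
use order (left to right): acc, env
typing: well-typed at Str -> Bool
ordered: ✗ — unused: val, key, req — weakening required
linear: ✗ — unused: val, key, req — weakening required
affine: ✓ — none of acc, val, env, key, req used more than once
relevant: ✗ — unused: val, key, req — weakening required
unrestricted: ✓ — well-typed at Str -> Bool; no restrictions here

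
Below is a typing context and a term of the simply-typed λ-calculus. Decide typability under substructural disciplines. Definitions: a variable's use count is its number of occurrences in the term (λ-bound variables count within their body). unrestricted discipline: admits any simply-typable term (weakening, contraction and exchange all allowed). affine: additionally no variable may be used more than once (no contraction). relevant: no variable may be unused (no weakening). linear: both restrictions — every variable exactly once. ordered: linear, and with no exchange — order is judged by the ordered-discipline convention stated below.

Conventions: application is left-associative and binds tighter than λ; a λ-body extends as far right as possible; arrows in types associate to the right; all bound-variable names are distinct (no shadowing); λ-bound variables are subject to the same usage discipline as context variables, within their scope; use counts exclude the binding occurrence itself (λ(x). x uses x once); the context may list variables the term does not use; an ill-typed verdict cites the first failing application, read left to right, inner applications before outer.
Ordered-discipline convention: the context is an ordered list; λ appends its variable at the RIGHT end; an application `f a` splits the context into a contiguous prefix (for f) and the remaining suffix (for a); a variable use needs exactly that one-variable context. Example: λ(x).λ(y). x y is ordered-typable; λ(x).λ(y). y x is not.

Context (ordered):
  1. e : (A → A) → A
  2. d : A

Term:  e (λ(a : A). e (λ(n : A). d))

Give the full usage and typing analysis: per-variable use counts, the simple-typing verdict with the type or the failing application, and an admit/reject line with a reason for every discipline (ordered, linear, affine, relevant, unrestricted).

usage: e ×2; d ×1; a [bound] ×0; n [bound] ×0
left-to-right use order: e, e, d
typing: well-typed — term : A
ordered ✗ (needs contraction — e ×2; a, n left unused)
linear ✗ (needs contraction — e ×2; a, n left unused)
affine ✗ (needs contraction — e ×2)
relevant ✗ (a, n left unused)
unrestricted ✓ (typability at A is all that's needed)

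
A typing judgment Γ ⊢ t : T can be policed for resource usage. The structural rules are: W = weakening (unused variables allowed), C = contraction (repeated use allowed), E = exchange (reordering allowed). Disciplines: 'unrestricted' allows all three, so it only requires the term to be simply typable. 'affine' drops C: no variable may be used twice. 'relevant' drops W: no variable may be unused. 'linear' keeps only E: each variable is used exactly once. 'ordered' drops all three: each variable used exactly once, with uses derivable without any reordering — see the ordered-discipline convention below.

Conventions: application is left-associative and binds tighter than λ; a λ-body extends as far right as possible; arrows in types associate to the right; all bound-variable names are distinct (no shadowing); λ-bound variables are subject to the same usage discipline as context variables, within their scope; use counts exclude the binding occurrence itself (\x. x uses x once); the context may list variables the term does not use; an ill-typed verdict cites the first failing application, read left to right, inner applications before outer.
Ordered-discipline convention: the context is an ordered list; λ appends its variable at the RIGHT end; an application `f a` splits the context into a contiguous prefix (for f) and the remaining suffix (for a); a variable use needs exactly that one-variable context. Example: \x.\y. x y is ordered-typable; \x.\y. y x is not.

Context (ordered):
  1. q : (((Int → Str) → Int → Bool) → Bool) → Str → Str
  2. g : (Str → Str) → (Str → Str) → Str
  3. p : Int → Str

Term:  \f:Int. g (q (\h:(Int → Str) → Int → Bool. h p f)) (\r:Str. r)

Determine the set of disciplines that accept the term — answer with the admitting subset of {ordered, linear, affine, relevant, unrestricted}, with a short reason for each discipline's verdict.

admitted by: linear, affine, relevant, unrestricted
use counts: q ×1, g ×1, p ×1, f [bound] ×1, h [bound] ×1, r [bound] ×1
use order (left to right): g, q, h, p, f, r
typing: the term checks, with type Int → Str
ordered ✗ (use order g, q, h, p, f, r needs exchange)
linear ✓ (exactly-once usage across q, g, p, f, h, r)
affine ✓ (at most one use each (q, g, p, f, h, r))
relevant ✓ (q, g, p, f, h, r: all used, weakening unneeded)
unrestricted ✓ (simply typable at Int → Str; W, C, E all held)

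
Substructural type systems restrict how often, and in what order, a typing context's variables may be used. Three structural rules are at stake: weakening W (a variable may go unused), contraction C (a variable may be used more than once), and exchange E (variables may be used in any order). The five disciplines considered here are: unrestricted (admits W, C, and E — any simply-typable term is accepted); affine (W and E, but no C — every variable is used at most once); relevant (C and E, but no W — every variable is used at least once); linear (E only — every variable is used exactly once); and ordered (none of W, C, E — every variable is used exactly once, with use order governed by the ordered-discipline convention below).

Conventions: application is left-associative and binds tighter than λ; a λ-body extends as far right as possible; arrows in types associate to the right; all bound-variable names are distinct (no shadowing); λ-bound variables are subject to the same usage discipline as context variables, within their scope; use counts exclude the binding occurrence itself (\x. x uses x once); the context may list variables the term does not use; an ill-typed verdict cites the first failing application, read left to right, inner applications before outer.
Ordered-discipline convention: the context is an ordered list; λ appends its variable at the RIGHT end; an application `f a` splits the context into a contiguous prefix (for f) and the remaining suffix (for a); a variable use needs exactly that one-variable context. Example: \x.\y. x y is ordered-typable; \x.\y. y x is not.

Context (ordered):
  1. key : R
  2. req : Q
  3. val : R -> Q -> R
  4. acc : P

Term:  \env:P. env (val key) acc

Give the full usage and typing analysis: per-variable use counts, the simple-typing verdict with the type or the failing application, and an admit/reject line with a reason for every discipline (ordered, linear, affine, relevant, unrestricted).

usage: key: 1; req: 0; val: 1; acc: 1; env (bound): 1
uses in reading order: env, val, key, acc
typing: ill-typed: applying a non-function (P)
ordered: ✗ — the type mismatch rejects it
linear: ✗ — not simply typable
affine: ✗ — fails simple typing
relevant: ✗ — a type mismatch blocks all five
unrestricted: ✗ — the type mismatch rejects it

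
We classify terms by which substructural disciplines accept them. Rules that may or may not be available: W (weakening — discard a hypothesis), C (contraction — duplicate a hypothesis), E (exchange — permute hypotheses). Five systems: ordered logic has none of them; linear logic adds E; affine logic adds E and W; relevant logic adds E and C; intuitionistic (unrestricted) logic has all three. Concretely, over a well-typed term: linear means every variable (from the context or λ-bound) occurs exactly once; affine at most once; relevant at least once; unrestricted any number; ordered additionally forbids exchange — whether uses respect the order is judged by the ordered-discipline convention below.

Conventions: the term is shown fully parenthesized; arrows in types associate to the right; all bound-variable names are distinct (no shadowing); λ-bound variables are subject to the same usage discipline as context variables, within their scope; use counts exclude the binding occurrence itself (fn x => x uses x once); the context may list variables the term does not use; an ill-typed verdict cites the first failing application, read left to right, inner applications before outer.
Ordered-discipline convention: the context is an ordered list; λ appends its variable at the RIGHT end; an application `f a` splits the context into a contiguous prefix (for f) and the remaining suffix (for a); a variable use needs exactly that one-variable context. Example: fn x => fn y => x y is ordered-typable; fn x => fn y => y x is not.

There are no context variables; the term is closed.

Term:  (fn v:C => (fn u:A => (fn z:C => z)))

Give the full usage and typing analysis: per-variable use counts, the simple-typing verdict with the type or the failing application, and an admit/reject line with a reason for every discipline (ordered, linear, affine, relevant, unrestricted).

use counts: v (bound)=0; u (bound)=0; z (bound)=1
order of uses: z
typing: well-typed — term : C → A → C → C
ordered: ✗, v, u left unused
linear: ✗, v, u left unused
affine: ✓, none of v, u, z used more than once
relevant: ✗, v, u left unused
unrestricted: ✓, well-typed at C → A → C → C; no restrictions here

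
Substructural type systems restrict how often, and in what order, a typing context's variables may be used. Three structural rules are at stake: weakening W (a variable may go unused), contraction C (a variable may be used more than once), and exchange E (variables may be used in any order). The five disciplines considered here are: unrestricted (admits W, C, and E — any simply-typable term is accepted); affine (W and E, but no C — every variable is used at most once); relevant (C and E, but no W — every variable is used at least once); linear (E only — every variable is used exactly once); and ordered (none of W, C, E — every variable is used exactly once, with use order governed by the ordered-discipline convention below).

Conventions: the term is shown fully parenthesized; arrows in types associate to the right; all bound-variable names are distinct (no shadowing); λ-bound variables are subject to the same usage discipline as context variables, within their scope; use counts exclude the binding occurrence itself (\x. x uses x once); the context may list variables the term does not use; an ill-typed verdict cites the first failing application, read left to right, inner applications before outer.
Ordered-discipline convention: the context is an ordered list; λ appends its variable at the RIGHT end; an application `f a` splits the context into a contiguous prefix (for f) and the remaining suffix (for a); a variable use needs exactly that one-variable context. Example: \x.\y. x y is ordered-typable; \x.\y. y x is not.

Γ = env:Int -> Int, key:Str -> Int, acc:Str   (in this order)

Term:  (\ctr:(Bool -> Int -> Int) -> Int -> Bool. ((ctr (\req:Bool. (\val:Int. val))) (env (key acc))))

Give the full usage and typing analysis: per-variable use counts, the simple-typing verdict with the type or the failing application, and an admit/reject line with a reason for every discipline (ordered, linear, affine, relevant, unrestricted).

usage: env ×1; key ×1; acc ×1; ctr [bound] ×1; req [bound] ×0; val [bound] ×1
use order (left to right): ctr, val, env, key, acc
typing: well-typed — term : ((Bool -> Int -> Int) -> Int -> Bool) -> Bool
ordered ✗ (req left unused)
linear ✗ (req left unused)
affine ✓ (no duplicate uses among env, key, acc, ctr, req, val)
relevant ✗ (req left unused)
unrestricted ✓ (well-typed at ((Bool -> Int -> Int) -> Int -> Bool) -> Bool; no restrictions here)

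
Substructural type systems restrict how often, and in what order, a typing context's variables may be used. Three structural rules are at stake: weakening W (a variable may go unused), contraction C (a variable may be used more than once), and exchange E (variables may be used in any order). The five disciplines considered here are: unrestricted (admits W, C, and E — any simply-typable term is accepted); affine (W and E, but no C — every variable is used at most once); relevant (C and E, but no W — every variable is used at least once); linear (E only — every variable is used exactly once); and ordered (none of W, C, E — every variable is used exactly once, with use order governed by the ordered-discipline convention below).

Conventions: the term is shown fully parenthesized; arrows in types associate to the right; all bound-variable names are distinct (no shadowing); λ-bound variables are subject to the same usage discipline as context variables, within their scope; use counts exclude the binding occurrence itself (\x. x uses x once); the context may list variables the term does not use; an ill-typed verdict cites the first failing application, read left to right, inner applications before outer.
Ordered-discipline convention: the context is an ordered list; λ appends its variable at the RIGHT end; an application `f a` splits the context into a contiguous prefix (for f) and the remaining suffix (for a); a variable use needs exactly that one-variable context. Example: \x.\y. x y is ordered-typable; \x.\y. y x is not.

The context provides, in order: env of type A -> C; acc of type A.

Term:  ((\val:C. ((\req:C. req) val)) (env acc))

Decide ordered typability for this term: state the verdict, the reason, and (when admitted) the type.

yes — env, acc, val, req: once each, no exchange needed; term : C
use counts: env ×1; acc ×1; val [bound] ×1; req [bound] ×1
uses in reading order: req, val, env, acc
typing: the term checks, with type C
summary: ordered ✓ | linear ✓ | affine ✓ | relevant ✓ | unrestricted ✓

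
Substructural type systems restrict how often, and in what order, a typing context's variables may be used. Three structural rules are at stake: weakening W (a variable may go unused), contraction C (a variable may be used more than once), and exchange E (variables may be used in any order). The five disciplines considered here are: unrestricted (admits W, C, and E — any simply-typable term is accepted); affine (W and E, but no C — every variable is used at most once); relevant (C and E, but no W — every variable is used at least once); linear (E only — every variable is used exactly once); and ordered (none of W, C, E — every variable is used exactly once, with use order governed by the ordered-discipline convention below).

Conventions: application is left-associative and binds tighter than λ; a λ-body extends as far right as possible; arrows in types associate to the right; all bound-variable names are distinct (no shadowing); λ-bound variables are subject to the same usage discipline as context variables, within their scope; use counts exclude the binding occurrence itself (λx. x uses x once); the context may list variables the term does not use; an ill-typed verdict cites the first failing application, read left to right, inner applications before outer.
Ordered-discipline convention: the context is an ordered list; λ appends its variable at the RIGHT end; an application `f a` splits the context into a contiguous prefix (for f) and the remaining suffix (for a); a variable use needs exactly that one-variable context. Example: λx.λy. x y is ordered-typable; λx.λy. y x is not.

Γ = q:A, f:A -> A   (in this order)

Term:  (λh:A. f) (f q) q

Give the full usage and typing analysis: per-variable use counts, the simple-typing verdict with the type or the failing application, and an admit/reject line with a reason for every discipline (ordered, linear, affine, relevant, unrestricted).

usage: q: 2×; f: 2×; h (λ-bound): 0×
uses in reading order: f, f, q, q
typing: ✓ — A
ordered ✗ (repeated use of q ×2, f ×2; h left unused)
linear ✗ (repeated use of q ×2, f ×2; h left unused)
affine ✗ (repeated use of q ×2, f ×2)
relevant ✗ (h left unused)
unrestricted ✓ (simply typable at A; W, C, E all held)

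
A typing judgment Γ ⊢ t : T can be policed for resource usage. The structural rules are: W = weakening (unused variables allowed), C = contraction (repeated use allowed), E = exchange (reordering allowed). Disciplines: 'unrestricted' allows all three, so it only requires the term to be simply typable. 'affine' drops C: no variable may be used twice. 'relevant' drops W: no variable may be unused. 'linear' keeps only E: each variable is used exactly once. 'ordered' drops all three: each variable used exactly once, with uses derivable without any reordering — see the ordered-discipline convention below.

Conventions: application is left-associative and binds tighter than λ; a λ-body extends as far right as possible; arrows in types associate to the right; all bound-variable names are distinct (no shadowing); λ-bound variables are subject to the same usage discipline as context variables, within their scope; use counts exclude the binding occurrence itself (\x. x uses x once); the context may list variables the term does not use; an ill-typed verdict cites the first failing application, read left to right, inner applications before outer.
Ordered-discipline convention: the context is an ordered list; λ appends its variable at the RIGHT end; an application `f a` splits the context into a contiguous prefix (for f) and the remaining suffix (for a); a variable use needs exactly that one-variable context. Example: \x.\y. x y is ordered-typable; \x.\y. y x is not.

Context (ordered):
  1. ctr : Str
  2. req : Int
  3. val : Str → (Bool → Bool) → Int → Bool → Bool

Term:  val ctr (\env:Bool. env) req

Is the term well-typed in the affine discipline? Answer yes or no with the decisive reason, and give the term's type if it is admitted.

yes — none of ctr, req, val, env used more than once; term : Bool → Bool
use counts: ctr=1; req=1; val=1; env (bound)=1
uses in reading order: val, ctr, env, req
typing: well-typed — term : Bool → Bool
summary: ordered ✗ | linear ✓ | affine ✓ | relevant ✓ | unrestricted ✓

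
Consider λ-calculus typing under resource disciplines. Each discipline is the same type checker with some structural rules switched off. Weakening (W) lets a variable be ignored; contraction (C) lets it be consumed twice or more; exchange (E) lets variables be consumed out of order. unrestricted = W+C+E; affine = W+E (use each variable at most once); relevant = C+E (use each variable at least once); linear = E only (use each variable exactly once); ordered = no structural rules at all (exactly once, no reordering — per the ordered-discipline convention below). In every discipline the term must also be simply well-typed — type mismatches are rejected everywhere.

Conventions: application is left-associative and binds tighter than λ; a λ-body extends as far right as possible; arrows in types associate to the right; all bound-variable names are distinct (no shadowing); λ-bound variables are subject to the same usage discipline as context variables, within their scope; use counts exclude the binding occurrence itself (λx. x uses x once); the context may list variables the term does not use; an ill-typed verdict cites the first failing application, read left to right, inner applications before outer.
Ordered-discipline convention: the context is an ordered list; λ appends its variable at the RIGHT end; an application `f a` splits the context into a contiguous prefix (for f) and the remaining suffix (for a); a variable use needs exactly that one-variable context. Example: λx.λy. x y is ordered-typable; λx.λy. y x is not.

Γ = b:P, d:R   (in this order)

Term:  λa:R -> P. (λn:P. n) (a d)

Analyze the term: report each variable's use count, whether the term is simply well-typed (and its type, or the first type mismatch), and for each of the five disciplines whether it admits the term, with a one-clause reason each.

usage: b: 0, d: 1, a (λ-bound): 1, n (λ-bound): 1
left-to-right use order: n, a, d
typing: well-typed — term : (R -> P) -> P
ordered: ✗ — needs weakening: b unused
linear: ✗ — needs weakening: b unused
affine: ✓ — no duplicate uses among b, d, a, n
relevant: ✗ — needs weakening: b unused
unrestricted: ✓ — typability at (R -> P) -> P is all that's needed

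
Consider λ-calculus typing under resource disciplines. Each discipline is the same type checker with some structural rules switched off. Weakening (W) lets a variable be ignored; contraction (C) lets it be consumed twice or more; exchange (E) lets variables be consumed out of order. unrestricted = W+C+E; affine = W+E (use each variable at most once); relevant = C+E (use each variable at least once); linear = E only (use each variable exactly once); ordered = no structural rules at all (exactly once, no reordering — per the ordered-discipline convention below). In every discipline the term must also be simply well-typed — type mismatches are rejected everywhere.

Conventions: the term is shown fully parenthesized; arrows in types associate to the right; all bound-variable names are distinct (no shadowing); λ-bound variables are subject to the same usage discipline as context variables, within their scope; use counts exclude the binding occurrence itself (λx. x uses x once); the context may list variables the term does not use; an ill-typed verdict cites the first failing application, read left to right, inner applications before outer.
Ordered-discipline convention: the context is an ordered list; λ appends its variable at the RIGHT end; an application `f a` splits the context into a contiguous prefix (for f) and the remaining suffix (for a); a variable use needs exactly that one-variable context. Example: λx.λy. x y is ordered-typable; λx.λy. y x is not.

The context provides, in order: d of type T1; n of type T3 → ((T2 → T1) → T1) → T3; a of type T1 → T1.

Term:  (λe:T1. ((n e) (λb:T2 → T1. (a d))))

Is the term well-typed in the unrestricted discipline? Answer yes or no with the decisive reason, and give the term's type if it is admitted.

no — not simply typable
use counts: d=1; n=1; a=1; e (bound)=1; b (bound)=0
order of uses: n, e, a, d
typing: ill-typed: argument of type T1 where T3 is required
summary: ordered ✗ · linear ✗ · affine ✗ · relevant ✗ · unrestricted ✗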